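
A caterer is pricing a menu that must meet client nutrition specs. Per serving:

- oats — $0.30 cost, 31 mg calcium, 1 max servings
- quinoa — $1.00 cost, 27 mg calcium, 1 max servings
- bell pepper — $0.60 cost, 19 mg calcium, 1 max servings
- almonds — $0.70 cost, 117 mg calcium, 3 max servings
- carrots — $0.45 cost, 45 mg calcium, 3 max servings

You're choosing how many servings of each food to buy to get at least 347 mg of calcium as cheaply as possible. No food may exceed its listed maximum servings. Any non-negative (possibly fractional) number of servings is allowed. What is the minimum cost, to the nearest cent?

$2.08

Cost per mg of calcium: almonds $0.0060, oats $0.0097, carrots $0.0100, bell pepper $0.0316, quinoa $0.0370.
Take 2.966 servings of almonds: +347.0 mg calcium for $2.08 (total $2.08, still need 0.0 mg).
Filling from the cheapest source first is optimal under one linear minimum: $2.08.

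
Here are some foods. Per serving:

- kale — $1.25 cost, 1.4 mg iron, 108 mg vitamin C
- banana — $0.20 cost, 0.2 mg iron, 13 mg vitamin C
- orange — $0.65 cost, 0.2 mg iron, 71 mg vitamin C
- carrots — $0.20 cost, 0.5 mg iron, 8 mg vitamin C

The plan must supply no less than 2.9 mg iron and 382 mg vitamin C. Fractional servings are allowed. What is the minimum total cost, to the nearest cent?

A basic optimal solution has at most two foods positive. Try each food alone and each pair with both targets met exactly.
kale only: max(2.9/1.4, 382/108) = 3.537 servings → $4.42.
banana only: max(2.9/0.2, 382/13) = 29.38 servings → $5.88.
orange only: max(2.9/0.2, 382/71) = 14.5 servings → $9.43.
carrots only: max(2.9/0.5, 382/8) = 47.75 servings → $9.55.
kale + banana: intersection lies outside the first quadrant.
kale + orange with both tight: 1.665 servings and 2.848 servings → $3.93.
kale + carrots: intersection lies outside the first quadrant.
banana + orange with both tight: 11.16 servings and 3.336 servings → $4.40.
banana + carrots with both targets exact would need a negative amount; discard.
orange + carrots with both tight: 4.95 servings and 3.82 servings → $3.98.
The minimum over all feasible corners is $3.93.

$3.93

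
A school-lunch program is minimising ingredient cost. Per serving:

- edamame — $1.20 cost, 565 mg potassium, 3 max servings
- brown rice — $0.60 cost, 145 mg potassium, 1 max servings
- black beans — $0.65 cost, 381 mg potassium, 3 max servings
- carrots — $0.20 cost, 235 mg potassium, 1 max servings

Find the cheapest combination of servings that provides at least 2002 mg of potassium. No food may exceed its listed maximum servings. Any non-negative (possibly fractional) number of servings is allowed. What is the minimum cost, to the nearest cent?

Cost per mg of potassium: carrots $0.0009, black beans $0.0017, edamame $0.0021, brown rice $0.0041.
Take 1 serving of carrots: +235.0 mg potassium for $0.20 (total $0.20, still need 1767.0 mg).
Take 3 servings of black beans: +1143.0 mg potassium for $1.95 (total $2.15, still need 624.0 mg).
Take 1.104 servings of edamame: +624.0 mg potassium for $1.33 (total $3.48, still need 0.0 mg).
Greedy by cheapest-per-mg is optimal for a single linear constraint, so the minimum cost is $3.48.

$3.48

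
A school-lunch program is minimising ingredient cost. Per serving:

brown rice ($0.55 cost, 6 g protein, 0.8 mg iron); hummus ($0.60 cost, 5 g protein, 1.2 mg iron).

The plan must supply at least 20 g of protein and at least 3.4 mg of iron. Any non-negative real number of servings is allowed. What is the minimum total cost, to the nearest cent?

This is a tiny linear program; its minimum lies at a vertex of the feasible set. List the vertices and price them.
brown rice only: max(20/6, 3.4/0.8) = 4.25 servings → $2.34.
hummus only: max(20/5, 3.4/1.2) = 4 servings → $2.40.
brown rice + hummus with both tight: 2.188 servings and 1.375 servings → $2.03.
Cheapest feasible corner: $2.03.

$2.03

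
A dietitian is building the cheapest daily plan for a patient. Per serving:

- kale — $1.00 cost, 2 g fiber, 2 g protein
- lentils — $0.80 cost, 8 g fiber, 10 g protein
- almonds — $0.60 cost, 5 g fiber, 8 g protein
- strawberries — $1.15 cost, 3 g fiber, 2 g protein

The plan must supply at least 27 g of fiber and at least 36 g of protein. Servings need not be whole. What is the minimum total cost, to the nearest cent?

$2.83

An LP optimum is at a vertex; with two nutrient constraints at most two foods are used. Check each candidate.
kale only: max(27/2, 36/2) = 18 servings → $18.00.
lentils only: max(27/8, 36/10) = 3.6 servings → $2.88.
almonds only: max(27/5, 36/8) = 5.4 servings → $3.24.
strawberries only: max(27/3, 36/2) = 18 servings → $20.70.
kale + lentils: intersection lies outside the first quadrant.
kale + almonds with both tight: 6 servings and 3 servings → $7.80.
kale + strawberries with both targets exact would need a negative amount; discard.
lentils + almonds with both tight: 2.571 servings and 1.286 servings → $2.83.
lentils + strawberries with both targets exact would need a negative amount; discard.
almonds + strawberries with both tight: 3.857 servings and 2.571 servings → $5.27.
Cheapest feasible corner: $2.83.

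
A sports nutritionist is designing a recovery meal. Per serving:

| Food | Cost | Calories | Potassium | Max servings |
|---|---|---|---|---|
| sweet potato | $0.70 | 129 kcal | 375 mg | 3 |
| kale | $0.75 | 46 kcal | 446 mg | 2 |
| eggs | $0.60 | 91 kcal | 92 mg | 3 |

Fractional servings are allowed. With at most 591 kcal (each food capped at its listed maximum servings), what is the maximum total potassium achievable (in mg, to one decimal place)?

2130.2 mg

Potassium per kcal: kale 9.696, sweet potato 2.907, eggs 1.011.
Take 2 servings of kale: uses 92 kcal, +892.0 mg potassium (running total 892.0 mg).
Take 3 servings of sweet potato: uses 387 kcal, +1125.0 mg potassium (running total 2017.0 mg).
Take 1.231 servings of eggs: uses 112 kcal, +113.2 mg potassium (running total 2130.2 mg).
Greedy by best ratio exhausts the calories allowance optimally: 2130.2 mg.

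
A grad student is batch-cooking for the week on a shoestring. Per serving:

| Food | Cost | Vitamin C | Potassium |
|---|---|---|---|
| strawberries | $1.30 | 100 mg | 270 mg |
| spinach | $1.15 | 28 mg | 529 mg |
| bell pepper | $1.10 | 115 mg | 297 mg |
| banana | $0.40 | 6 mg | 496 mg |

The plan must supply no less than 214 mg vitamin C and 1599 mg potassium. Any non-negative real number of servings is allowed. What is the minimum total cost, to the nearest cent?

$2.79

For a min-cost LP with two ≥-constraints, a basic feasible solution has at most two positive variables.
strawberries only: max(214/100, 1599/270) = 5.922 servings → $7.70.
spinach only: max(214/28, 1599/529) = 7.643 servings → $8.79.
bell pepper only: max(214/115, 1599/297) = 5.384 servings → $5.92.
banana only: max(214/6, 1599/496) = 35.67 servings → $14.27.
strawberries + spinach with both tight: 1.509 servings and 2.252 servings → $4.55.
strawberries + bell pepper: intersection lies outside the first quadrant.
strawberries + banana with both tight: 2.012 servings and 2.128 servings → $3.47.
spinach + bell pepper with both tight: 2.291 servings and 1.303 servings → $4.07.
spinach + banana with both targets exact would need a negative amount; discard.
bell pepper + banana with both tight: 1.747 servings and 2.178 servings → $2.79.
The minimum over all feasible corners is $2.79.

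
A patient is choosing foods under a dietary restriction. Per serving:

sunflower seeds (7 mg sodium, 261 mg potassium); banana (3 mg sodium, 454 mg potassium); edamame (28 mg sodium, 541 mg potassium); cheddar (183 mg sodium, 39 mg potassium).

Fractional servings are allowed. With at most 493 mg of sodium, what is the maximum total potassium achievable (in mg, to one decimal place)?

Potassium per mg sodium: banana 151.3, sunflower seeds 37.29, edamame 19.32, cheddar 0.2131.
With no serving limits, spend the whole sodium allowance on banana: 493 mg / 3 mg × 454 mg = 74607.3 mg.

74607.3 mg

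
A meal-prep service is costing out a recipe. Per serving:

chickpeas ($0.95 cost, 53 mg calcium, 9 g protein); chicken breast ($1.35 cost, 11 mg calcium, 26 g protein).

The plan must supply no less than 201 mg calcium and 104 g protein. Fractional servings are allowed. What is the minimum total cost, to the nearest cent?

$6.94

Check every corner: each single food scaled to meet both minima, and each pair solved so both constraints bind.
chickpeas only: max(201/53, 104/9) = 11.56 servings → $10.98.
chicken breast only: max(201/11, 104/26) = 18.27 servings → $24.67.
chickpeas + chicken breast with both tight: 3.192 servings and 2.895 servings → $6.94.
So the least-cost plan costs $6.94.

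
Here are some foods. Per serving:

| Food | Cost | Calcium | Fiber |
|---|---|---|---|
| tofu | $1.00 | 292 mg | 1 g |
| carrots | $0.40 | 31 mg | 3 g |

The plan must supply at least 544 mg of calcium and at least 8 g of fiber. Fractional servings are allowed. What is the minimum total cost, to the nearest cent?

$2.49

tofu only: max(544/292, 8/1) = 8 servings → $8.00.
carrots only: max(544/31, 8/3) = 17.55 servings → $7.02.
tofu + carrots with both tight: 1.638 servings and 2.121 servings → $2.49.
So the least-cost plan costs $2.49.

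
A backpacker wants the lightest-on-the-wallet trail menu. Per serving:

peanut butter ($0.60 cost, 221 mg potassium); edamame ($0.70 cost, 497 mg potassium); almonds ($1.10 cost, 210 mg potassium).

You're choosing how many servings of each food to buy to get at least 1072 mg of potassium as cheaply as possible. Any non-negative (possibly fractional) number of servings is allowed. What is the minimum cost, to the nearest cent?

Cost per mg of potassium: edamame $0.0014, peanut butter $0.0027, almonds $0.0052.
With no serving limits, use only edamame: 1072 mg / 497 mg = 2.157 servings × $0.70 = $1.51.

$1.51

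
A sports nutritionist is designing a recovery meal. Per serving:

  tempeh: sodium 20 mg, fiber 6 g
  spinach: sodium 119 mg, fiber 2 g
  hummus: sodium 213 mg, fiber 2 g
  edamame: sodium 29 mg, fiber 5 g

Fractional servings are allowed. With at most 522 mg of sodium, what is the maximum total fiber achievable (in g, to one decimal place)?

156.6 g

Fiber per mg sodium: tempeh 0.3, edamame 0.1724, spinach 0.01681, hummus 0.00939.
With no serving limits, spend the whole sodium allowance on tempeh: 522 mg / 20 mg × 6 g = 156.6 g.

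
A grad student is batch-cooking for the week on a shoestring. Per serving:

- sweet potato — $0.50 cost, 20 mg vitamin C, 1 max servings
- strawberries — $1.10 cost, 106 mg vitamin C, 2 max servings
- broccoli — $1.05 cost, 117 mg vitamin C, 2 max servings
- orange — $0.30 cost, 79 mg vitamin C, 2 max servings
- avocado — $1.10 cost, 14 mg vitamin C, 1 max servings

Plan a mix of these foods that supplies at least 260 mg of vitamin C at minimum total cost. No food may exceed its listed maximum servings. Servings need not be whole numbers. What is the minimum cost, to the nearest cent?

Cost per mg of vitamin C: orange $0.0038, broccoli $0.0090, strawberries $0.0104, sweet potato $0.0250, avocado $0.0786.
Take 2 servings of orange: +158.0 mg vitamin C for $0.60 (total $0.60, still need 102.0 mg).
Take 0.8718 servings of broccoli: +102.0 mg vitamin C for $0.92 (total $1.52, still need 0.0 mg).
Filling from the cheapest source first is optimal under one linear minimum: $1.52.

$1.52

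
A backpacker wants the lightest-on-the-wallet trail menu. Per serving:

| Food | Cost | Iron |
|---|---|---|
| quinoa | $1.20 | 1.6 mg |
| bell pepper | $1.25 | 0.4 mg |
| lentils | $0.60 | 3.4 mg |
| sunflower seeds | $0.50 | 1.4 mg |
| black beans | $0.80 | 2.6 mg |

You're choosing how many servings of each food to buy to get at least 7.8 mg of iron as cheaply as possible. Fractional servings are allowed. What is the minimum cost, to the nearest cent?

$1.38

Cost per mg of iron: lentils $0.1765, black beans $0.3077, sunflower seeds $0.3571, quinoa $0.7500, bell pepper $3.1250.
With no serving limits, use only lentils: 7.8 mg / 3.4 mg = 2.294 servings × $0.60 = $1.38.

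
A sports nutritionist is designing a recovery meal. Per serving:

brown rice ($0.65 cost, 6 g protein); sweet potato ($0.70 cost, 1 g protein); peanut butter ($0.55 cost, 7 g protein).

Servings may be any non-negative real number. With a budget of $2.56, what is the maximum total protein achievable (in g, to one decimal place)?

Protein per dollar: peanut butter 12.73, brown rice 9.231, sweet potato 1.429.
With no serving limits, spend the whole cost allowance on peanut butter: $2.56 / $0.55 × 7 g = 32.6 g.

32.6 g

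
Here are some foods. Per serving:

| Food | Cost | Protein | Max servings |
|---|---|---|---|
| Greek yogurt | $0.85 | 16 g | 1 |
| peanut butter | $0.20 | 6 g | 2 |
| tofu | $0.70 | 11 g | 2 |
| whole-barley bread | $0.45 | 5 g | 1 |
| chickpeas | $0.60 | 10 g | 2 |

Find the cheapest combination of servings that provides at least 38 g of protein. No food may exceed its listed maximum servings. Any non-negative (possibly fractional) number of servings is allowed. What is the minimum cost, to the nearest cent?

$1.85

Cost per g of protein: peanut butter $0.0333, Greek yogurt $0.0531, chickpeas $0.0600, tofu $0.0636, whole-barley bread $0.0900.
Take 2 servings of peanut butter: +12.0 g protein for $0.40 (total $0.40, still need 26.0 g).
Take 1 serving of Greek yogurt: +16.0 g protein for $0.85 (total $1.25, still need 10.0 g).
Take 1 serving of chickpeas: +10.0 g protein for $0.60 (total $1.85, still need 0.0 g).
Greedy by cheapest-per-g is optimal for a single linear constraint, so the minimum cost is $1.85.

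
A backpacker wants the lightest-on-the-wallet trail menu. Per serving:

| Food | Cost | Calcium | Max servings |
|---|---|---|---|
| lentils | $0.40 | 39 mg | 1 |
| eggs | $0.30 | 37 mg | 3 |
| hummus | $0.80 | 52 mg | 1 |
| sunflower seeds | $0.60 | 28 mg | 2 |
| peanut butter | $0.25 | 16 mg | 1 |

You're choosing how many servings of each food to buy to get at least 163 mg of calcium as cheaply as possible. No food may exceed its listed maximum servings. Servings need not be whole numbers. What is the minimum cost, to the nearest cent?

Cost per mg of calcium: eggs $0.0081, lentils $0.0103, hummus $0.0154, peanut butter $0.0156, sunflower seeds $0.0214.
Take 3 servings of eggs: +111.0 mg calcium for $0.90 (total $0.90, still need 52.0 mg).
Take 1 serving of lentils: +39.0 mg calcium for $0.40 (total $1.30, still need 13.0 mg).
Take 0.25 servings of hummus: +13.0 mg calcium for $0.20 (total $1.50, still need 0.0 mg).
Filling from the cheapest source first is optimal under one linear minimum: $1.50.

$1.50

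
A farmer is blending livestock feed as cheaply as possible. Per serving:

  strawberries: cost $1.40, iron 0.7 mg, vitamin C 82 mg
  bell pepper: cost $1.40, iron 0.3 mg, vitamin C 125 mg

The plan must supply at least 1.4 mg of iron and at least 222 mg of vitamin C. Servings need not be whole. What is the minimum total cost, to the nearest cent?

$3.32

An LP optimum is at a vertex; with two nutrient constraints at most two foods are used. Check each candidate.
strawberries only: max(1.4/0.7, 222/82) = 2.707 servings → $3.79.
bell pepper only: max(1.4/0.3, 222/125) = 4.667 servings → $6.53.
strawberries + bell pepper with both tight: 1.723 servings and 0.6455 servings → $3.32.
So the least-cost plan costs $3.32.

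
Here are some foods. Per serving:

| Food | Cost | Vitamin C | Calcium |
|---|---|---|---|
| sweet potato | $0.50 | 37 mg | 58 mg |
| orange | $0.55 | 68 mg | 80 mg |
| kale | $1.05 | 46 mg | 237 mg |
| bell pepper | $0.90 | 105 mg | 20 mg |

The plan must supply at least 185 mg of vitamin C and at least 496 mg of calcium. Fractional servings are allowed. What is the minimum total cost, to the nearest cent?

$2.53

sweet potato only: max(185/37, 496/58) = 8.552 servings → $4.28.
orange only: max(185/68, 496/80) = 6.2 servings → $3.41.
kale only: max(185/46, 496/237) = 4.022 servings → $4.22.
bell pepper only: max(185/105, 496/20) = 24.8 servings → $22.32.
sweet potato + orange: intersection lies outside the first quadrant.
sweet potato + kale with both tight: 3.447 servings and 1.249 servings → $3.04.
sweet potato + bell pepper: the both-tight solution has a negative serving — not a feasible corner.
orange + kale with both tight: 1.691 servings and 1.522 servings → $2.53.
orange + bell pepper: the both-tight solution has a negative serving — not a feasible corner.
kale + bell pepper with both tight: 2.019 servings and 0.8775 servings → $2.91.
Cheapest feasible corner: $2.53.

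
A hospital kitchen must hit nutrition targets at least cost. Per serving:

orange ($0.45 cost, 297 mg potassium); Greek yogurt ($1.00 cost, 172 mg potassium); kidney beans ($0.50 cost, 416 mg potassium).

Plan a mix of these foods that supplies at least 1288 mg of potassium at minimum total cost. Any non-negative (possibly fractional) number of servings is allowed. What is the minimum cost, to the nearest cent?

$1.55

Cost per mg of potassium: kidney beans $0.0012, orange $0.0015, Greek yogurt $0.0058.
With no serving limits, use only kidney beans: 1288 mg / 416 mg = 3.096 servings × $0.50 = $1.55.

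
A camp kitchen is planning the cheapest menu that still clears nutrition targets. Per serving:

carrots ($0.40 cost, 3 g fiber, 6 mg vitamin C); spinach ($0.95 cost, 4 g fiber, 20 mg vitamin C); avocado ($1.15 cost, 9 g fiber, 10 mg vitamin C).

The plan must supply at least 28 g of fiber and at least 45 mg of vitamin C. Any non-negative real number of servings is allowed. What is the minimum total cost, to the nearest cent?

$3.66

The cheapest plan sits at a corner of the feasible region — with two constraints it uses at most two foods.
carrots only: max(28/3, 45/6) = 9.333 servings → $3.73.
spinach only: max(28/4, 45/20) = 7 servings → $6.65.
avocado only: max(28/9, 45/10) = 4.5 servings → $5.17.
carrots + spinach: the both-tight solution has a negative serving — not a feasible corner.
carrots + avocado with both tight: 5.208 servings and 1.375 servings → $3.66.
spinach + avocado with both tight: 0.8929 servings and 2.714 servings → $3.97.
Cheapest feasible corner: $3.66.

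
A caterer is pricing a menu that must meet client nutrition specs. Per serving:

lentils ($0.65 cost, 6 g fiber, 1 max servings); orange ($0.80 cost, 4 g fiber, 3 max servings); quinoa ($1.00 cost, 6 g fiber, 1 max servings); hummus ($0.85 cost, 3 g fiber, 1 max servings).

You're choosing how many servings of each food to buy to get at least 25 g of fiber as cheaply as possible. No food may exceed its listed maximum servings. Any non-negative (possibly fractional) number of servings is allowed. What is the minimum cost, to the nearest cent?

$4.33

Cost per g of fiber: lentils $0.1083, quinoa $0.1667, orange $0.2000, hummus $0.2833.
Take 1 serving of lentils: +6.0 g fiber for $0.65 (total $0.65, still need 19.0 g).
Take 1 serving of quinoa: +6.0 g fiber for $1.00 (total $1.65, still need 13.0 g).
Take 3 servings of orange: +12.0 g fiber for $2.40 (total $4.05, still need 1.0 g).
Take 0.3333 servings of hummus: +1.0 g fiber for $0.28 (total $4.33, still need 0.0 g).
Greedy by cheapest-per-g is optimal for a single linear constraint, so the minimum cost is $4.33.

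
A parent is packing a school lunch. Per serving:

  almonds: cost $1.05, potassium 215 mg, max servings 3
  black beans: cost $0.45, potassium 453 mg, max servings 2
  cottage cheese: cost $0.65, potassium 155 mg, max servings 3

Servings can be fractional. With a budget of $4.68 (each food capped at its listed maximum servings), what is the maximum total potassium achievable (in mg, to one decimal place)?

Potassium per dollar: black beans 1007, cottage cheese 238.5, almonds 204.8.
Take 2 servings of black beans: spends $0.90, +906.0 mg potassium (running total 906.0 mg).
Take 3 servings of cottage cheese: spends $1.95, +465.0 mg potassium (running total 1371.0 mg).
Take 1.743 servings of almonds: spends $1.83, +374.7 mg potassium (running total 1745.7 mg).
Greedy by best ratio exhausts the cost allowance optimally: 1745.7 mg.

1745.7 mg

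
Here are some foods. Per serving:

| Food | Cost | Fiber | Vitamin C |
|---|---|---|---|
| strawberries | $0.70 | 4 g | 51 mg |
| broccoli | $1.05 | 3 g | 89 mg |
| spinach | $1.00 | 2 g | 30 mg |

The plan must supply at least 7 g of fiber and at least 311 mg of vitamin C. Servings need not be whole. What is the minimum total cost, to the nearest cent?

strawberries only: max(7/4, 311/51) = 6.098 servings → $4.27.
broccoli only: max(7/3, 311/89) = 3.494 servings → $3.67.
spinach only: max(7/2, 311/30) = 10.37 servings → $10.37.
strawberries + broccoli with both targets exact would need a negative amount; discard.
strawberries + spinach: the both-tight solution has a negative serving — not a feasible corner.
broccoli + spinach: the both-tight solution has a negative serving — not a feasible corner.
So the least-cost plan costs $3.67.

$3.67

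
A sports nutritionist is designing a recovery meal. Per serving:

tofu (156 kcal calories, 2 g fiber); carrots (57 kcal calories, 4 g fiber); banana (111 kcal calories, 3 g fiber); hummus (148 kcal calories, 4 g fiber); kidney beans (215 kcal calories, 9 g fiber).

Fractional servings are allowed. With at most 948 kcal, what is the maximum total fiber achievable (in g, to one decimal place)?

66.5 g

Fiber per kcal: carrots 0.07018, kidney beans 0.04186, banana 0.02703, hummus 0.02703, tofu 0.01282.
With no serving limits, spend the whole calories allowance on carrots: 948 kcal / 57 kcal × 4 g = 66.5 g.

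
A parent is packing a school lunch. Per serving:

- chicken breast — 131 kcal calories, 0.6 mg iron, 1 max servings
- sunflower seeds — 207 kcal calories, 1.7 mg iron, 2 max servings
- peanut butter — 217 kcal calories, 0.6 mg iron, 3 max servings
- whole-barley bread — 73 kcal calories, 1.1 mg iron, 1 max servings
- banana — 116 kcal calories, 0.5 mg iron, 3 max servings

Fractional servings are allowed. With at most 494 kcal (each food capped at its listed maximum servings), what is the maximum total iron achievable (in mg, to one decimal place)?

Iron per kcal: whole-barley bread 0.01507, sunflower seeds 0.008213, chicken breast 0.00458, banana 0.00431, peanut butter 0.002765.
Take 1 serving of whole-barley bread: uses 73 kcal, +1.1 mg iron (running total 1.1 mg).
Take 2 servings of sunflower seeds: uses 414 kcal, +3.4 mg iron (running total 4.5 mg).
Take 0.05344 servings of chicken breast: uses 7 kcal, +0.0 mg iron (running total 4.5 mg).
Filling greedily by iron-per-kcal is optimal for one linear limit, giving 4.5 mg.

4.5 mg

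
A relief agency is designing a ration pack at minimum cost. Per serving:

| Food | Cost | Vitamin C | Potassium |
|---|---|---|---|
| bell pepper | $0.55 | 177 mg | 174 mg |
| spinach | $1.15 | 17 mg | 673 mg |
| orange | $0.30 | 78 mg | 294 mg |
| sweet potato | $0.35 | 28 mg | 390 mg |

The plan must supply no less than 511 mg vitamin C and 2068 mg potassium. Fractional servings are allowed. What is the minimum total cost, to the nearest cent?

$2.09

Check every corner: each single food scaled to meet both minima, and each pair solved so both constraints bind.
bell pepper only: max(511/177, 2068/174) = 11.89 servings → $6.54.
spinach only: max(511/17, 2068/673) = 30.06 servings → $34.57.
orange only: max(511/78, 2068/294) = 7.034 servings → $2.11.
sweet potato only: max(511/28, 2068/390) = 18.25 servings → $6.39.
bell pepper + spinach with both tight: 2.658 servings and 2.386 servings → $4.21.
bell pepper + orange: intersection lies outside the first quadrant.
bell pepper + sweet potato with both tight: 2.204 servings and 4.319 servings → $2.72.
spinach + orange with both tight: 0.2331 servings and 6.5 servings → $2.22.
spinach + sweet potato: intersection lies outside the first quadrant.
orange + sweet potato with both tight: 6.372 servings and 0.4989 servings → $2.09.
So the least-cost plan costs $2.09.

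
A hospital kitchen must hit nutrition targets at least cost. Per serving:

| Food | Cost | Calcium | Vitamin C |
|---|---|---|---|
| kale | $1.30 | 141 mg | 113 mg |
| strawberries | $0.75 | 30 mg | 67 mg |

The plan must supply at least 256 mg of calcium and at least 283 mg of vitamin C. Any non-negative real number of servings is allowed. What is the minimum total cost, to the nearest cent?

$3.22

This is a tiny linear program; its minimum lies at a vertex of the feasible set. List the vertices and price them.
kale only: max(256/141, 283/113) = 2.504 servings → $3.26.
strawberries only: max(256/30, 283/67) = 8.533 servings → $6.40.
kale + strawberries with both tight: 1.43 servings and 1.812 servings → $3.22.
The minimum over all feasible corners is $3.22.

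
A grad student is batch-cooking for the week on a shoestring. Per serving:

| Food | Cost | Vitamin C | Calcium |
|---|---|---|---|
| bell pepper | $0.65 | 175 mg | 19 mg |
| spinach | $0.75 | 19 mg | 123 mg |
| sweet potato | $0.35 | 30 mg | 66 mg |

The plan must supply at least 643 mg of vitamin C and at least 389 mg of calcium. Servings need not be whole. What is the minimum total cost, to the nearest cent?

An LP optimum is at a vertex; with two nutrient constraints at most two foods are used. Check each candidate.
bell pepper only: max(643/175, 389/19) = 20.47 servings → $13.31.
spinach only: max(643/19, 389/123) = 33.84 servings → $25.38.
sweet potato only: max(643/30, 389/66) = 21.43 servings → $7.50.
bell pepper + spinach with both tight: 3.388 servings and 2.639 servings → $4.18.
bell pepper + sweet potato with both tight: 2.802 servings and 5.087 servings → $3.60.
spinach + sweet potato: the both-tight solution has a negative serving — not a feasible corner.
So the least-cost plan costs $3.60.

$3.60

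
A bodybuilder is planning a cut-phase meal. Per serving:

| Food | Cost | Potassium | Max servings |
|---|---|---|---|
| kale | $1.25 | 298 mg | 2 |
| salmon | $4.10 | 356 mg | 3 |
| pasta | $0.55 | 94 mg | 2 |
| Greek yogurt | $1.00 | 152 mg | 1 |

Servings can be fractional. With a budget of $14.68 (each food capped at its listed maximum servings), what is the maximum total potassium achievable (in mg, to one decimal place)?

1811.2 mg

Potassium per dollar: kale 238.4, pasta 170.9, Greek yogurt 152, salmon 86.83.
Take 2 servings of kale: spends $2.50, +596.0 mg potassium (running total 596.0 mg).
Take 2 servings of pasta: spends $1.10, +188.0 mg potassium (running total 784.0 mg).
Take 1 serving of Greek yogurt: spends $1.00, +152.0 mg potassium (running total 936.0 mg).
Take 2.459 servings of salmon: spends $10.08, +875.2 mg potassium (running total 1811.2 mg).
Filling greedily by potassium-per-dollar is optimal for one linear limit, giving 1811.2 mg.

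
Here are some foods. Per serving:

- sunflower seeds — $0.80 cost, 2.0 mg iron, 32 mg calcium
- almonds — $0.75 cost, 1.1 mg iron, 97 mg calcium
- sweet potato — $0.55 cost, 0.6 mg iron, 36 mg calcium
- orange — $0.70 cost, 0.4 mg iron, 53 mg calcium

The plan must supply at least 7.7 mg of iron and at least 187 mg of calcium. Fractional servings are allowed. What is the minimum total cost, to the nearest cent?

An LP optimum is at a vertex; with two nutrient constraints at most two foods are used. Check each candidate.
sunflower seeds only: max(7.7/2.0, 187/32) = 5.844 servings → $4.67.
almonds only: max(7.7/1.1, 187/97) = 7 servings → $5.25.
sweet potato only: max(7.7/0.6, 187/36) = 12.83 servings → $7.06.
orange only: max(7.7/0.4, 187/53) = 19.25 servings → $13.47.
sunflower seeds + almonds with both tight: 3.408 servings and 0.8035 servings → $3.33.
sunflower seeds + sweet potato with both tight: 3.125 servings and 2.417 servings → $3.83.
sunflower seeds + orange with both tight: 3.576 servings and 1.369 servings → $3.82.
almonds + sweet potato: the both-tight solution has a negative serving — not a feasible corner.
almonds + orange with both targets exact would need a negative amount; discard.
sweet potato + orange: intersection lies outside the first quadrant.
So the least-cost plan costs $3.33.

$3.33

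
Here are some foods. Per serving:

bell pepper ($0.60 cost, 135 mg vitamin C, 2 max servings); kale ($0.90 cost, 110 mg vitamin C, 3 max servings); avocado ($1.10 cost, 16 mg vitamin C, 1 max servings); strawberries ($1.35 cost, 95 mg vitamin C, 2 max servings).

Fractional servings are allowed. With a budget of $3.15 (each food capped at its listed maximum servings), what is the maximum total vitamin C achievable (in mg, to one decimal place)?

508.3 mg

Vitamin C per dollar: bell pepper 225, kale 122.2, strawberries 70.37, avocado 14.55.
Take 2 servings of bell pepper: spends $1.20, +270.0 mg vitamin C (running total 270.0 mg).
Take 2.167 servings of kale: spends $1.95, +238.3 mg vitamin C (running total 508.3 mg).
Greedy by best ratio exhausts the cost allowance optimally: 508.3 mg.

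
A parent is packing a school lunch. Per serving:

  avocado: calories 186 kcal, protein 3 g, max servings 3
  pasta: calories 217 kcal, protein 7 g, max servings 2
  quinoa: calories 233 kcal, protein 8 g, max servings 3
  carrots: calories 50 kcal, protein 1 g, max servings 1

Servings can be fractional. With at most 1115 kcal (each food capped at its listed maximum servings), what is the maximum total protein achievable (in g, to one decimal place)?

Protein per kcal: quinoa 0.03433, pasta 0.03226, carrots 0.02, avocado 0.01613.
Take 3 servings of quinoa: uses 699 kcal, +24.0 g protein (running total 24.0 g).
Take 1.917 servings of pasta: uses 416 kcal, +13.4 g protein (running total 37.4 g).
Filling greedily by protein-per-kcal is optimal for one linear limit, giving 37.4 g.

37.4 g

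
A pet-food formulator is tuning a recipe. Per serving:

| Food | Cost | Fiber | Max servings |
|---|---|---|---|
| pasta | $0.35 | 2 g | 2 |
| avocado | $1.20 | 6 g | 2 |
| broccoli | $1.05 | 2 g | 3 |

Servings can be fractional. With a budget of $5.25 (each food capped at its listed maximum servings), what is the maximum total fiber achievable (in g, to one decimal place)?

Fiber per dollar: pasta 5.714, avocado 5, broccoli 1.905.
Take 2 servings of pasta: spends $0.70, +4.0 g fiber (running total 4.0 g).
Take 2 servings of avocado: spends $2.40, +12.0 g fiber (running total 16.0 g).
Take 2.048 servings of broccoli: spends $2.15, +4.1 g fiber (running total 20.1 g).
Greedy by best ratio exhausts the cost allowance optimally: 20.1 g.

20.1 g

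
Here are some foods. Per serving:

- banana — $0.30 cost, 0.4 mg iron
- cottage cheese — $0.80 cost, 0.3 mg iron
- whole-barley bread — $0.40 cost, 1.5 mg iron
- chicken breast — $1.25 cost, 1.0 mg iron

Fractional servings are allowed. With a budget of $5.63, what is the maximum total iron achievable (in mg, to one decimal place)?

21.1 mg

Iron per dollar: whole-barley bread 3.75, banana 1.333, chicken breast 0.8, cottage cheese 0.375.
With no serving limits, spend the whole cost allowance on whole-barley bread: $5.63 / $0.40 × 1.5 mg = 21.1 mg.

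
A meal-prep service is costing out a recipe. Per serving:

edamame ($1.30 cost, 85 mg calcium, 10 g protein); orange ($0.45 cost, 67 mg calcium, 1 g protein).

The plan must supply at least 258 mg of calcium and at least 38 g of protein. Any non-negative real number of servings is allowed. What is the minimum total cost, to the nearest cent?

$4.94

This is a tiny linear program; its minimum lies at a vertex of the feasible set. List the vertices and price them.
edamame only: max(258/85, 38/10) = 3.8 servings → $4.94.
orange only: max(258/67, 38/1) = 38 servings → $17.10.
edamame + orange: intersection lies outside the first quadrant.
Cheapest feasible corner: $4.94.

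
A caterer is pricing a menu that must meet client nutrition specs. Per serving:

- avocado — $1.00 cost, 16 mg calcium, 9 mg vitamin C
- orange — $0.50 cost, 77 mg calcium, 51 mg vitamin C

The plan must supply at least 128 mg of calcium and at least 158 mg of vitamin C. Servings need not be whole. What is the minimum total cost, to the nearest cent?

The cheapest plan sits at a corner of the feasible region — with two constraints it uses at most two foods.
avocado only: max(128/16, 158/9) = 17.56 servings → $17.56.
orange only: max(128/77, 158/51) = 3.098 servings → $1.55.
avocado + orange with both targets exact would need a negative amount; discard.
Cheapest feasible corner: $1.55.

$1.55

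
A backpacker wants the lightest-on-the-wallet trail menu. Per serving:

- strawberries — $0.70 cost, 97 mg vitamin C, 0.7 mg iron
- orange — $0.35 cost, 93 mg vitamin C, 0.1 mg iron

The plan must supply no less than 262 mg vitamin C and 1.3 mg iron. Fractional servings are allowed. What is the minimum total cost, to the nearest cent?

$1.56

For a min-cost LP with two ≥-constraints, a basic feasible solution has at most two positive variables.
strawberries only: max(262/97, 1.3/0.7) = 2.701 servings → $1.89.
orange only: max(262/93, 1.3/0.1) = 13 servings → $4.55.
strawberries + orange with both tight: 1.709 servings and 1.034 servings → $1.56.
Cheapest feasible corner: $1.56.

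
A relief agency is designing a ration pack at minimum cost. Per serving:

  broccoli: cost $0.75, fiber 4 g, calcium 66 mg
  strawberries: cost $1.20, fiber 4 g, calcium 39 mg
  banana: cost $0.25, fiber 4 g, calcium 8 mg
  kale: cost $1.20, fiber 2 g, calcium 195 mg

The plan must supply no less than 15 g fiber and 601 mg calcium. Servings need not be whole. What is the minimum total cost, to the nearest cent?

$4.15

Compare the cost at each extreme point of the feasible region.
broccoli only: max(15/4, 601/66) = 9.106 servings → $6.83.
strawberries only: max(15/4, 601/39) = 15.41 servings → $18.49.
banana only: max(15/4, 601/8) = 75.12 servings → $18.78.
kale only: max(15/2, 601/195) = 7.5 servings → $9.00.
broccoli + strawberries with both targets exact would need a negative amount; discard.
broccoli + banana: the both-tight solution has a negative serving — not a feasible corner.
broccoli + kale with both tight: 2.659 servings and 2.182 servings → $4.61.
strawberries + banana: the both-tight solution has a negative serving — not a feasible corner.
strawberries + kale with both tight: 2.454 servings and 2.591 servings → $6.05.
banana + kale with both tight: 2.255 servings and 2.99 servings → $4.15.
Cheapest feasible corner: $4.15.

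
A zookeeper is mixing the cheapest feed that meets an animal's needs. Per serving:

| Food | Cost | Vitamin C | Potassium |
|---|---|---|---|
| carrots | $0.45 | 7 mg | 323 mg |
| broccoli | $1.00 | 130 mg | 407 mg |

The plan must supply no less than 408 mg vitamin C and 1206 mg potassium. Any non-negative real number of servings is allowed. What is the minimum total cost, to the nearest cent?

$3.14

For a min-cost LP with two ≥-constraints, a basic feasible solution has at most two positive variables.
carrots only: max(408/7, 1206/323) = 58.29 servings → $26.23.
broccoli only: max(408/130, 1206/407) = 3.138 servings → $3.14.
carrots + broccoli: the both-tight solution has a negative serving — not a feasible corner.
So the least-cost plan costs $3.14.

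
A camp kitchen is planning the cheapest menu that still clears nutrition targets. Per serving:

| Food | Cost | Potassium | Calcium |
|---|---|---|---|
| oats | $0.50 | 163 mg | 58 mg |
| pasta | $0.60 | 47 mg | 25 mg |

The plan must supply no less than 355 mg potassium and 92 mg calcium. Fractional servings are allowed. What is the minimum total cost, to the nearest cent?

Minimising a linear cost over {potassium ≥ 355, calcium ≥ 92, servings ≥ 0} — the optimum is at a vertex, using one or two foods.
oats only: max(355/163, 92/58) = 2.178 servings → $1.09.
pasta only: max(355/47, 92/25) = 7.553 servings → $4.53.
oats + pasta: the both-tight solution has a negative serving — not a feasible corner.
Cheapest feasible corner: $1.09.

$1.09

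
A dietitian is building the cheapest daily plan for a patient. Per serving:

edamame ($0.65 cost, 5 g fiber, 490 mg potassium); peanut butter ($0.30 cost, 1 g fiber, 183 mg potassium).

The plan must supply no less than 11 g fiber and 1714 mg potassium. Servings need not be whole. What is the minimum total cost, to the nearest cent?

$2.27

At the optimum either one food covers both requirements or two foods hit both targets exactly; no other combination can be cheaper.
edamame only: max(11/5, 1714/490) = 3.498 servings → $2.27.
peanut butter only: max(11/1, 1714/183) = 11 servings → $3.30.
edamame + peanut butter with both tight: 0.7035 servings and 7.482 servings → $2.70.
Cheapest feasible corner: $2.27.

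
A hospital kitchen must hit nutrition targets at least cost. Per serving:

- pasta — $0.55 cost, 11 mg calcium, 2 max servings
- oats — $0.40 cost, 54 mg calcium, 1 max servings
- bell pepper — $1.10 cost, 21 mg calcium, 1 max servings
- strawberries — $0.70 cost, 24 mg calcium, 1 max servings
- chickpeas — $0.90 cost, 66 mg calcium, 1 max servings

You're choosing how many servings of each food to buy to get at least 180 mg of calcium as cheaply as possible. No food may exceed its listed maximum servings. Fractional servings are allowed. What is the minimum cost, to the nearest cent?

$3.83

Cost per mg of calcium: oats $0.0074, chickpeas $0.0136, strawberries $0.0292, pasta $0.0500, bell pepper $0.0524.
Take 1 serving of oats: +54.0 mg calcium for $0.40 (total $0.40, still need 126.0 mg).
Take 1 serving of chickpeas: +66.0 mg calcium for $0.90 (total $1.30, still need 60.0 mg).
Take 1 serving of strawberries: +24.0 mg calcium for $0.70 (total $2.00, still need 36.0 mg).
Take 2 servings of pasta: +22.0 mg calcium for $1.10 (total $3.10, still need 14.0 mg).
Take 0.6667 servings of bell pepper: +14.0 mg calcium for $0.73 (total $3.83, still need 0.0 mg).
Greedy by cheapest-per-mg is optimal for a single linear constraint, so the minimum cost is $3.83.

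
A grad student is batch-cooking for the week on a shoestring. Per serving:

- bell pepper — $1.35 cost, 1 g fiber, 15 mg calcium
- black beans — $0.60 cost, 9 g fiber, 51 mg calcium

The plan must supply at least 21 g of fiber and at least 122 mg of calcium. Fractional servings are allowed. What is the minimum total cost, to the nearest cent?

A basic optimal solution has at most two foods positive. Try each food alone and each pair with both targets met exactly.
bell pepper only: max(21/1, 122/15) = 21 servings → $28.35.
black beans only: max(21/9, 122/51) = 2.392 servings → $1.44.
bell pepper + black beans with both tight: 0.3214 servings and 2.298 servings → $1.81.
Cheapest feasible corner: $1.44.

$1.44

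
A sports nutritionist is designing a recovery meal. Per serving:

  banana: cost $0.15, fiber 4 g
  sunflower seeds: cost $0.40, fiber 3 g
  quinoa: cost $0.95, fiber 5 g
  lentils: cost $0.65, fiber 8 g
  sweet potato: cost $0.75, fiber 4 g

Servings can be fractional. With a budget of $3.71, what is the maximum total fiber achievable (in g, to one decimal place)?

98.9 g

Fiber per dollar: banana 26.67, lentils 12.31, sunflower seeds 7.5, sweet potato 5.333, quinoa 5.263.
With no serving limits, spend the whole cost allowance on banana: $3.71 / $0.15 × 4 g = 98.9 g.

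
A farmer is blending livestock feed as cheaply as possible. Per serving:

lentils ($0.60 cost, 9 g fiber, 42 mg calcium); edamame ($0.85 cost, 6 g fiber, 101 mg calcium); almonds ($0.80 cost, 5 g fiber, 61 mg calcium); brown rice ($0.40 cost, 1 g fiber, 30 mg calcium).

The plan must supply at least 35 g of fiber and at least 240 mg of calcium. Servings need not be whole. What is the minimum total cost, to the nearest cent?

Check every corner: each single food scaled to meet both minima, and each pair solved so both constraints bind.
lentils only: max(35/9, 240/42) = 5.714 servings → $3.43.
edamame only: max(35/6, 240/101) = 5.833 servings → $4.96.
almonds only: max(35/5, 240/61) = 7 servings → $5.60.
brown rice only: max(35/1, 240/30) = 35 servings → $14.00.
lentils + edamame with both tight: 3.189 servings and 1.05 servings → $2.81.
lentils + almonds with both tight: 2.758 servings and 2.035 servings → $3.28.
lentils + brown rice with both tight: 3.553 servings and 3.026 servings → $3.34.
edamame + almonds with both targets exact would need a negative amount; discard.
edamame + brown rice: intersection lies outside the first quadrant.
almonds + brown rice: intersection lies outside the first quadrant.
Cheapest feasible corner: $2.81.

$2.81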